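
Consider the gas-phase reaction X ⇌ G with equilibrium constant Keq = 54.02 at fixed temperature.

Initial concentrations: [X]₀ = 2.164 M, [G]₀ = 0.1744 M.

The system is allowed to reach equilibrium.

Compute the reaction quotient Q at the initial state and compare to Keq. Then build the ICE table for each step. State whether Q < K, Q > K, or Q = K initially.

Q₀ = 0.08059; Q < K (proceeds forward)

Q₀ = 0.08059 vs Keq = 54.02 ⇒ Q<K, forward
Step 1:
                   X          G
  I            2.164     0.1744
  C           -2.121      2.121
  E           0.0425      2.296
  solve Keq expr → x = 2.121; check Q = 54.02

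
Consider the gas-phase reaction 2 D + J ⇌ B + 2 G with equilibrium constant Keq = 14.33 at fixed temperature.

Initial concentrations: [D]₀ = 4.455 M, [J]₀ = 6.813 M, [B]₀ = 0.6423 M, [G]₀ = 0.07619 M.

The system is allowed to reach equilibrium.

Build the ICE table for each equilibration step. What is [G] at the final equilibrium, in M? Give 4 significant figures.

Q₀ = 2.7574e-05 vs Keq = 14.33 ⇒ Q<K, forward
Step 1:
                   D          J          B          G
  Initial      4.455      6.813     0.6423    0.07619
  Change      -3.737     -1.869      1.869      3.737
  Equil       0.7179      4.944      2.511      3.813
  solve Keq expr → x = 1.869; check Q = 14.33

[G]_eq = 3.813 M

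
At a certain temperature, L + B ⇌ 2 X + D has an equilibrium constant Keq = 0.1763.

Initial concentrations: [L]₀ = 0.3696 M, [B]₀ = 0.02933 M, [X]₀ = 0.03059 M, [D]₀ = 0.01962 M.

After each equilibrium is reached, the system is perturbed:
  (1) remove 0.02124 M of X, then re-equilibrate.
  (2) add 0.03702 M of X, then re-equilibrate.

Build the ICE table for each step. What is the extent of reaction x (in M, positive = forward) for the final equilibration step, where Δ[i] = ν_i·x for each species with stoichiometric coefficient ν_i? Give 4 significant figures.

x = -0.003126 M

Q₀ = 0.001694 vs Keq = 0.1763 ⇒ Q<K, forward
Step 1:
                  L         B         X         D
  Initial    0.3696   0.02933   0.03059   0.01962
  Change   -0.02468  -0.02468   0.04935   0.02468
  Equil      0.3449  0.004655   0.07994    0.0443
  solve Keq expr → x = 0.02468; check Q = 0.1763
Then remove 0.02124 M of X.
Step 2:
                  L         B         X         D
  Initial    0.3449  0.004655    0.0587    0.0443
  Change  -0.001719 -0.001719  0.003437  0.001719
  Equil      0.3432  0.002936   0.06214   0.04601
  solve Keq expr → x = 0.001719; check Q = 0.1763
Then add 0.03702 M of X.
Step 3:
                  L         B         X         D
  Initial    0.3432  0.002936   0.09916   0.04601
  Change   0.003126  0.003126 -0.006253 -0.003126
  Equil      0.3463  0.006063    0.0929   0.04289
  solve Keq expr → x = -0.003126; check Q = 0.1763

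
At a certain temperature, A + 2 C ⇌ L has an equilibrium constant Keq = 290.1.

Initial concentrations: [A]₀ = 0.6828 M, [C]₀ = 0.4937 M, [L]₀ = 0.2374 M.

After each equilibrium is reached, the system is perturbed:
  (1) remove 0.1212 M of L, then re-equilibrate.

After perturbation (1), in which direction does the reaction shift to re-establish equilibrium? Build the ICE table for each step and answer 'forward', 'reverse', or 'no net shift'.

Q₀ = 1.426 vs Keq = 290.1 ⇒ Q<K, forward
Step 1:
                    A           C           L
  init         0.6828      0.4937      0.2374
  Δ           -0.2178     -0.4356      0.2178
  eq            0.465     0.05809      0.4552
  solve Keq expr → x = 0.2178; check Q = 290.1
Then remove 0.1212 M of L.
Step 2:
                    A           C           L
  init          0.465     0.05809       0.334
  Δ         -0.003914   -0.007828    0.003914
  eq           0.4611     0.05026      0.3379
  solve Keq expr → x = 0.003914; check Q = 290.1

Direction: forward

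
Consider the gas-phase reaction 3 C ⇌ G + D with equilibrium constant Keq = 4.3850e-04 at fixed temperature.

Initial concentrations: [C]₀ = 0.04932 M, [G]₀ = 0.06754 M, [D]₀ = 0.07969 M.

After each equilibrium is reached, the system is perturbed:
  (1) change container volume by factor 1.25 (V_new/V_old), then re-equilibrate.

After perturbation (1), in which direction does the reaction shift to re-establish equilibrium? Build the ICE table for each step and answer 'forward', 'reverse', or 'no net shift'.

Direction: reverse

Q₀ = 44.86 vs Keq = 4.3850e-04 ⇒ Q>K, reverse
Step 1:
                    C           G           D
  init        0.04932     0.06754     0.07969
  Δ             0.201      -0.067      -0.067
  eq           0.2503  5.4188e-04     0.01269
  solve Keq expr → x = -0.067; check Q = 4.3850e-04
Then change container volume by factor 1.25 (V_new/V_old).
Step 2:
                    C           G           D
  init         0.2003  4.3350e-04     0.01015
  Δ        2.4768e-04 -8.2558e-05 -8.2558e-05
  eq           0.2005  3.5094e-04     0.01007
  solve Keq expr → x = -8.2558e-05; check Q = 4.3850e-04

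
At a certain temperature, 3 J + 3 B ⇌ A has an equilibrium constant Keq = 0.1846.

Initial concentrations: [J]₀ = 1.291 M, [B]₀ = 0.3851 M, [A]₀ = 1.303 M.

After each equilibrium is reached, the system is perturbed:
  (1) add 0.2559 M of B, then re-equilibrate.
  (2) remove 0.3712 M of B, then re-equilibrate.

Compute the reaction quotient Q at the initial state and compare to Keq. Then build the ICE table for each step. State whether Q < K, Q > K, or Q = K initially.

Q₀ = 10.6; Q > K (proceeds reverse)

Q₀ = 10.6 vs Keq = 0.1846 ⇒ Q>K, reverse
Step 1:
                  J         B         A
  Initial     1.291    0.3851     1.303
  Change     0.5842    0.5842   -0.1947
  Equil       1.875    0.9693     1.108
  solve Keq expr → x = -0.1947; check Q = 0.1846
Then add 0.2559 M of B.
Step 2:
                  J         B         A
  Initial     1.875     1.225     1.108
  Change    -0.1535   -0.1535   0.05116
  Equil       1.722     1.072     1.159
  solve Keq expr → x = 0.05116; check Q = 0.1846
Then remove 0.3712 M of B.
Step 3:
                  J         B         A
  Initial     1.722    0.7005     1.159
  Change     0.2259    0.2259  -0.07531
  Equil       1.948    0.9264     1.084
  solve Keq expr → x = -0.07531; check Q = 0.1846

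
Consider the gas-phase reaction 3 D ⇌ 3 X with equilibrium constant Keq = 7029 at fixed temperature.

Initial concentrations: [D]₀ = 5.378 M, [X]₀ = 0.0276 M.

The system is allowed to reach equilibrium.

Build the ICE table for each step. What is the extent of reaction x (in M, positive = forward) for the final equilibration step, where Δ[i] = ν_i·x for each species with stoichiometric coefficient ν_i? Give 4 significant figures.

Q₀ = 1.3517e-07 vs Keq = 7029 ⇒ Q<K, forward
Step 1:
                  D         X
  I           5.378    0.0276
  C           -5.11      5.11
  E          0.2682     5.137
  solve Keq expr → x = 1.703; check Q = 7029

x = 1.703 M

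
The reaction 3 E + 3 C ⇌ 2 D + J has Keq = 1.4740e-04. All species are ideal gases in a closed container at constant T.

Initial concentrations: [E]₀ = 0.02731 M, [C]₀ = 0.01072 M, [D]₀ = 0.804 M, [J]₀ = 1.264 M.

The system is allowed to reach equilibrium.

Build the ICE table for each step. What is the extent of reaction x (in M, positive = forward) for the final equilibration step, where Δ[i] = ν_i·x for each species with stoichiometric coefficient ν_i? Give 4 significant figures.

Q₀ = 3.2562e+10 vs Keq = 1.4740e-04 ⇒ Q>K, reverse
Step 1:
                    E           C           D           J
  I           0.02731     0.01072       0.804       1.264
  C             1.173       1.173      -0.782      -0.391
  E               1.2       1.184     0.02201       0.873
  solve Keq expr → x = -0.391; check Q = 1.4740e-04

x = -0.391 M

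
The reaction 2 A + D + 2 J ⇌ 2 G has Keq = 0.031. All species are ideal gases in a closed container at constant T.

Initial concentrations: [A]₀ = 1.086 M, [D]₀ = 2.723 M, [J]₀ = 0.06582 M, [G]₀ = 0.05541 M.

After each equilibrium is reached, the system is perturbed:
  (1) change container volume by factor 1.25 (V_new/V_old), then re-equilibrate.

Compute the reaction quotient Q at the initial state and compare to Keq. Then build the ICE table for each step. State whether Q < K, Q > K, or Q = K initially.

Q₀ = 0.2207 vs Keq = 0.031 ⇒ Q>K, reverse
Step 1:
                    A           D           J           G
  init          1.086       2.723     0.06582     0.05541
  Δ           0.02576     0.01288     0.02576    -0.02576
  eq            1.112       2.736     0.09158     0.02965
  solve Keq expr → x = -0.01288; check Q = 0.031
Then change container volume by factor 1.25 (V_new/V_old).
Step 2:
                    A           D           J           G
  init         0.8894       2.189     0.07326     0.02372
  Δ           0.00538     0.00269     0.00538    -0.00538
  eq           0.8948       2.191     0.07864     0.01834
  solve Keq expr → x = -0.00269; check Q = 0.031

Q₀ = 0.2207; Q > K (proceeds reverse)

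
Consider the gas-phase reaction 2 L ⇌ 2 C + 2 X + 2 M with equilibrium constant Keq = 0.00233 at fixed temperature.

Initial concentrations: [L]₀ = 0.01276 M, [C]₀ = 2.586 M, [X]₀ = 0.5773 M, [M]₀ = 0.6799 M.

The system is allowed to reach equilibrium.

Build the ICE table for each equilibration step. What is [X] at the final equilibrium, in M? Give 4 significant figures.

[X]_eq = 0.06998 M

Q₀ = 6328 vs Keq = 0.00233 ⇒ Q>K, reverse
Step 1:
                  L         C         X         M
  I         0.01276     2.586    0.5773    0.6799
  C          0.5073   -0.5073   -0.5073   -0.5073
  E          0.5201     2.079   0.06998    0.1726
  solve Keq expr → x = -0.2537; check Q = 0.00233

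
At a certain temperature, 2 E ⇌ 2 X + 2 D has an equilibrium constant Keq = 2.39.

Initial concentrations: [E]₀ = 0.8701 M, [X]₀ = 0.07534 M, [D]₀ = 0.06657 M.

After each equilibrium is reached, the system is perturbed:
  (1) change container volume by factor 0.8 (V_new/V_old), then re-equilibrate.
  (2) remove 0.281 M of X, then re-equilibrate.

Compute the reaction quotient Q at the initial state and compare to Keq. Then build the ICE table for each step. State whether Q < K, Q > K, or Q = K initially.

Q₀ = 3.3225e-05 vs Keq = 2.39 ⇒ Q<K, forward
Step 1:
                    E           X           D
  I            0.8701     0.07534     0.06657
  C           -0.5887      0.5887      0.5887
  E            0.2814       0.664      0.6552
  solve Keq expr → x = 0.2943; check Q = 2.39
Then change container volume by factor 0.8 (V_new/V_old).
Step 2:
                    E           X           D
  I            0.3518        0.83       0.819
  C           0.04314    -0.04314    -0.04314
  E            0.3949      0.7869      0.7759
  solve Keq expr → x = -0.02157; check Q = 2.39
Then remove 0.281 M of X.
Step 3:
                    E           X           D
  I            0.3949      0.5059      0.7759
  C          -0.07511     0.07511     0.07511
  E            0.3198       0.581       0.851
  solve Keq expr → x = 0.03755; check Q = 2.39

Q₀ = 3.3225e-05; Q < K (proceeds forward)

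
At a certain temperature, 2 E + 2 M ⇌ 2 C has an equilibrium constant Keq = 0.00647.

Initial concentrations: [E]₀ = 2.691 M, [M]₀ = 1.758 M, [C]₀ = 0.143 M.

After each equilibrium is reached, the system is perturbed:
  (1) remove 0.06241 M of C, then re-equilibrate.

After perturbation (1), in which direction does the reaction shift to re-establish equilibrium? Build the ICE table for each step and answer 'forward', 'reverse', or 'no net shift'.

Direction: forward

Q₀ = 9.1371e-04 vs Keq = 0.00647 ⇒ Q<K, forward
Step 1:
                    E           M           C
  init          2.691       1.758       0.143
  Δ           -0.1768     -0.1768      0.1768
  eq            2.514       1.581      0.3198
  solve Keq expr → x = 0.08839; check Q = 0.00647
Then remove 0.06241 M of C.
Step 2:
                    E           M           C
  init          2.514       1.581      0.2574
  Δ          -0.04708    -0.04708     0.04708
  eq            2.467       1.534      0.3044
  solve Keq expr → x = 0.02354; check Q = 0.00647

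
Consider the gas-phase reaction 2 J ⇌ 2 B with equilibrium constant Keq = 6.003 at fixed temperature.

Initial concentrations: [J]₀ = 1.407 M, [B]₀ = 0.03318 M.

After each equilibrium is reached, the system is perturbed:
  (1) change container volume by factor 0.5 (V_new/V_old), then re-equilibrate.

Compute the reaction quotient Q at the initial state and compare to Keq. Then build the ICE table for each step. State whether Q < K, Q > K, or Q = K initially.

Q₀ = 5.5611e-04; Q < K (proceeds forward)

Q₀ = 5.5611e-04 vs Keq = 6.003 ⇒ Q<K, forward
Step 1:
                  J         B
  Initial     1.407   0.03318
  Change    -0.9896    0.9896
  Equil      0.4174     1.023
  solve Keq expr → x = 0.4948; check Q = 6.003
Then change container volume by factor 0.5 (V_new/V_old).
Step 2:
                  J         B
  Initial    0.8349     2.045
  Change          0         0
  Equil      0.8349     2.045
  solve Keq expr → x = 0; check Q = 6.003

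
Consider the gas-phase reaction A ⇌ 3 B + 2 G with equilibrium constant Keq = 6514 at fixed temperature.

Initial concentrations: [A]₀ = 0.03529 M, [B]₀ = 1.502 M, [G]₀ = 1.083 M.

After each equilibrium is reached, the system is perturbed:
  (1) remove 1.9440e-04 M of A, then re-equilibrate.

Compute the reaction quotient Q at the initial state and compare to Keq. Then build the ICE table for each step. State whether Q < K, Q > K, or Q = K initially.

Q₀ = 112.6; Q < K (proceeds forward)

Q₀ = 112.6 vs Keq = 6514 ⇒ Q<K, forward
Step 1:
                   A          B          G
  Initial    0.03529      1.502      1.083
  Change    -0.03445     0.1033    0.06889
  Equil   8.4271e-04      1.605      1.152
  solve Keq expr → x = 0.03445; check Q = 6514
Then remove 1.9440e-04 M of A.
Step 2:
                   A          B          G
  Initial 6.4831e-04      1.605      1.152
  Change  1.9292e-04 -5.7877e-04 -3.8585e-04
  Equil   8.4124e-04      1.605      1.152
  solve Keq expr → x = -1.9292e-04; check Q = 6514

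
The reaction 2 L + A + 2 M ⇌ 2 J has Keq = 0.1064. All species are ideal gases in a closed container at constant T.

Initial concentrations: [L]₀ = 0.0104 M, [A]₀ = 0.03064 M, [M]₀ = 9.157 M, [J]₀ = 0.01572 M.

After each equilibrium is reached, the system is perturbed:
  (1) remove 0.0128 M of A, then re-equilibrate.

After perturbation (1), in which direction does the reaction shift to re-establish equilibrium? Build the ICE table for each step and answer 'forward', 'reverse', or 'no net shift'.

Q₀ = 0.8893 vs Keq = 0.1064 ⇒ Q>K, reverse
Step 1:
                   L          A          M          J
  init        0.0104    0.03064      9.157    0.01572
  Δ         0.006451   0.003225   0.006451  -0.006451
  eq         0.01685    0.03387      9.163   0.009269
  solve Keq expr → x = -0.003225; check Q = 0.1064
Then remove 0.0128 M of A.
Step 2:
                   L          A          M          J
  init       0.01685    0.02107      9.163   0.009269
  Δ         0.001282 6.4118e-04   0.001282  -0.001282
  eq         0.01813    0.02171      9.165   0.007987
  solve Keq expr → x = -6.4118e-04; check Q = 0.1064

Direction: reverse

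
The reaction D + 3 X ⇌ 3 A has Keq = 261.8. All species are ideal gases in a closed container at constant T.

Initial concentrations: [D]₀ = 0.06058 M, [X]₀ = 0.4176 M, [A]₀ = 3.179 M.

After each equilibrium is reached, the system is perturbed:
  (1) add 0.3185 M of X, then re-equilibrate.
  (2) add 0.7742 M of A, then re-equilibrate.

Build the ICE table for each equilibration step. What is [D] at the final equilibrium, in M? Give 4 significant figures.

Q₀ = 7282 vs Keq = 261.8 ⇒ Q>K, reverse
Step 1:
                    D           X           A
  I           0.06058      0.4176       3.179
  C            0.1204      0.3611     -0.3611
  E             0.181      0.7787       2.818
  solve Keq expr → x = -0.1204; check Q = 261.8
Then add 0.3185 M of X.
Step 2:
                    D           X           A
  I             0.181       1.097       2.818
  C          -0.05533      -0.166       0.166
  E            0.1256      0.9313       2.984
  solve Keq expr → x = 0.05533; check Q = 261.8
Then add 0.7742 M of A.
Step 3:
                    D           X           A
  I            0.1256      0.9313       3.758
  C           0.03736      0.1121     -0.1121
  E             0.163       1.043       3.646
  solve Keq expr → x = -0.03736; check Q = 261.8

[D]_eq = 0.163 M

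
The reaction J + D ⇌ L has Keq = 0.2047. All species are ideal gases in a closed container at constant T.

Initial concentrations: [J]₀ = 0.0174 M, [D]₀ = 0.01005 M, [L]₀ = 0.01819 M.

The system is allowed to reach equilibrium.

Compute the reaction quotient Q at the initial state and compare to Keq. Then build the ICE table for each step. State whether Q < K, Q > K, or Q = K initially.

Q₀ = 104 vs Keq = 0.2047 ⇒ Q>K, reverse
Step 1:
                    J           D           L
  init         0.0174     0.01005     0.01819
  Δ           0.01799     0.01799    -0.01799
  eq          0.03539     0.02804  2.0309e-04
  solve Keq expr → x = -0.01799; check Q = 0.2047

Q₀ = 104; Q > K (proceeds reverse)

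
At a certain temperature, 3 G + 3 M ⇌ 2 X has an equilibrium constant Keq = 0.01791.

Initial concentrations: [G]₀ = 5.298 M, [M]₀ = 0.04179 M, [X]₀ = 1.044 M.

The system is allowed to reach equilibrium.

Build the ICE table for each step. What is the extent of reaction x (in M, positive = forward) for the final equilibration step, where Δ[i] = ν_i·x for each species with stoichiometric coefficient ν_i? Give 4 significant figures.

x = -0.1627 M

Q₀ = 100.4 vs Keq = 0.01791 ⇒ Q>K, reverse
Step 1:
                  G         M         X
  I           5.298   0.04179     1.044
  C          0.4881    0.4881   -0.3254
  E           5.786    0.5299    0.7186
  solve Keq expr → x = -0.1627; check Q = 0.01791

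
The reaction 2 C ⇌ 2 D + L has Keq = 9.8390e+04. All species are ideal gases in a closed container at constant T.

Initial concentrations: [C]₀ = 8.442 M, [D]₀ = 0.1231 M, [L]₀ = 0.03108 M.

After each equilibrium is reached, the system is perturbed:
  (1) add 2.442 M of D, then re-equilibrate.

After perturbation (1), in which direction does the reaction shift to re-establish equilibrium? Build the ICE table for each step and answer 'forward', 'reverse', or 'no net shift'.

Q₀ = 6.6086e-06 vs Keq = 9.8390e+04 ⇒ Q<K, forward
Step 1:
                  C         D         L
  I           8.442    0.1231   0.03108
  C          -8.386     8.386     4.193
  E         0.05576     8.509     4.224
  solve Keq expr → x = 4.193; check Q = 9.8390e+04
Then add 2.442 M of D.
Step 2:
                  C         D         L
  I         0.05576     10.95     4.224
  C         0.01583  -0.01583 -0.007915
  E         0.07159     10.94     4.216
  solve Keq expr → x = -0.007915; check Q = 9.8390e+04

Direction: reverse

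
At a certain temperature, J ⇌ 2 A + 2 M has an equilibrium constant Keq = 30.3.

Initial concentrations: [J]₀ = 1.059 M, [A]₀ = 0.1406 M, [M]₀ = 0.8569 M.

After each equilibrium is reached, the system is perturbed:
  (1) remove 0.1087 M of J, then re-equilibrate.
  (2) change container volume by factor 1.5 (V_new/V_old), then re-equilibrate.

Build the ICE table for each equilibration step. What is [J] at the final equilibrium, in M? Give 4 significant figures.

Q₀ = 0.01371 vs Keq = 30.3 ⇒ Q<K, forward
Step 1:
                  J         A         M
  Initial     1.059    0.1406    0.8569
  Change    -0.6852      1.37      1.37
  Equil      0.3738     1.511     2.227
  solve Keq expr → x = 0.6852; check Q = 30.3
Then remove 0.1087 M of J.
Step 2:
                  J         A         M
  Initial    0.2651     1.511     2.227
  Change    0.04266  -0.08533  -0.08533
  Equil      0.3078     1.426     2.142
  solve Keq expr → x = -0.04266; check Q = 30.3
Then change container volume by factor 1.5 (V_new/V_old).
Step 3:
                  J         A         M
  Initial    0.2052    0.9504     1.428
  Change   -0.09369    0.1874    0.1874
  Equil      0.1115     1.138     1.615
  solve Keq expr → x = 0.09369; check Q = 30.3

[J]_eq = 0.1115 M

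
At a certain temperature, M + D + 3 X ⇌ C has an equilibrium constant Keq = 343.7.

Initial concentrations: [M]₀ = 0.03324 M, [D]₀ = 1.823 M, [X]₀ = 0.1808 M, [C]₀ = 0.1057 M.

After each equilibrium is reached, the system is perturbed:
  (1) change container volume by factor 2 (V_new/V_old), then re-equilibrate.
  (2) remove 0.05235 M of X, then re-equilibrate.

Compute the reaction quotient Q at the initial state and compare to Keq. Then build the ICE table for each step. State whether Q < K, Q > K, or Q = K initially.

Q₀ = 295.1; Q < K (proceeds forward)

Q₀ = 295.1 vs Keq = 343.7 ⇒ Q<K, forward
Step 1:
                    M           D           X           C
  Initial     0.03324       1.823      0.1808      0.1057
  Change    -0.001669   -0.001669   -0.005006    0.001669
  Equil       0.03157       1.821      0.1758      0.1074
  solve Keq expr → x = 0.001669; check Q = 343.7
Then change container volume by factor 2 (V_new/V_old).
Step 2:
                    M           D           X           C
  Initial     0.01579      0.9107      0.0879     0.05368
  Change      0.01921     0.01921     0.05763    -0.01921
  Equil         0.035      0.9299      0.1455     0.03447
  solve Keq expr → x = -0.01921; check Q = 343.7
Then remove 0.05235 M of X.
Step 3:
                    M           D           X           C
  Initial       0.035      0.9299     0.09318     0.03447
  Change      0.00924     0.00924     0.02772    -0.00924
  Equil       0.04424      0.9391      0.1209     0.02523
  solve Keq expr → x = -0.00924; check Q = 343.7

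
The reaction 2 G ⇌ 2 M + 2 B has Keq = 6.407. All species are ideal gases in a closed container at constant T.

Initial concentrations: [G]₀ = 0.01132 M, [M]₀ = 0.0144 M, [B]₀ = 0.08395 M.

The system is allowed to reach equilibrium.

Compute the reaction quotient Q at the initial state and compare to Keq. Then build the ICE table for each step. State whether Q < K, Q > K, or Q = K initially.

Q₀ = 0.0114 vs Keq = 6.407 ⇒ Q<K, forward
Step 1:
                   G          M          B
  Initial    0.01132     0.0144    0.08395
  Change     -0.0104     0.0104     0.0104
  Equil   9.2421e-04     0.0248    0.09435
  solve Keq expr → x = 0.005198; check Q = 6.407

Q₀ = 0.0114; Q < K (proceeds forward)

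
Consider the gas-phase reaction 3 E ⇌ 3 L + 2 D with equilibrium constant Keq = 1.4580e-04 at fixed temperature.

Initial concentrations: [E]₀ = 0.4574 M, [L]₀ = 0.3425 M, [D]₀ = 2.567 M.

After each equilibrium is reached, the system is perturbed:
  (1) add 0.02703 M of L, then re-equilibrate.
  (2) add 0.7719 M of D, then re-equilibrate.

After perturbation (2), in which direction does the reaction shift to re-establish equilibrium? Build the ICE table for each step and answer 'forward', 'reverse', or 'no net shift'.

Q₀ = 2.767 vs Keq = 1.4580e-04 ⇒ Q>K, reverse
Step 1:
                   E          L          D
  Initial     0.4574     0.3425      2.567
  Change      0.3194    -0.3194    -0.2129
  Equil       0.7768     0.0231      2.354
  solve Keq expr → x = -0.1065; check Q = 1.4580e-04
Then add 0.02703 M of L.
Step 2:
                   E          L          D
  Initial     0.7768    0.05013      2.354
  Change     0.02613   -0.02613   -0.01742
  Equil       0.8029      0.024      2.337
  solve Keq expr → x = -0.008711; check Q = 1.4580e-04
Then add 0.7719 M of D.
Step 3:
                   E          L          D
  Initial     0.8029      0.024      3.109
  Change    0.004047  -0.004047  -0.002698
  Equil        0.807    0.01995      3.106
  solve Keq expr → x = -0.001349; check Q = 1.4580e-04

Direction: reverse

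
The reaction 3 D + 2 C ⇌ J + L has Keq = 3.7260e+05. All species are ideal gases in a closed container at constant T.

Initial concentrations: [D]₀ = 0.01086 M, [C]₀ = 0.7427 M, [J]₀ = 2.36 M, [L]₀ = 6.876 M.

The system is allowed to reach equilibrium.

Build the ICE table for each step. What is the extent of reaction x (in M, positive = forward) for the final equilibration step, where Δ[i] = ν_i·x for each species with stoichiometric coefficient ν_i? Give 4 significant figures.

x = -0.01039 M

Q₀ = 2.2968e+07 vs Keq = 3.7260e+05 ⇒ Q>K, reverse
Step 1:
                   D          C          J          L
  Initial    0.01086     0.7427       2.36      6.876
  Change     0.03117    0.02078   -0.01039   -0.01039
  Equil      0.04203     0.7635       2.35      6.866
  solve Keq expr → x = -0.01039; check Q = 3.7260e+05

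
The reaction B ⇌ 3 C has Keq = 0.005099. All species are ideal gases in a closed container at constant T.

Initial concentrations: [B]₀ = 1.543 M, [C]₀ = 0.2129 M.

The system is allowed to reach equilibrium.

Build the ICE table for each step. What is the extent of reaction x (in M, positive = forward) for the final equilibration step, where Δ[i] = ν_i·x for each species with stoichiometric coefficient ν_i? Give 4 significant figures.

Q₀ = 0.006254 vs Keq = 0.005099 ⇒ Q>K, reverse
Step 1:
                    B           C
  init          1.543      0.2129
  Δ          0.004604    -0.01381
  eq            1.548      0.1991
  solve Keq expr → x = -0.004604; check Q = 0.005099

x = -0.004604 M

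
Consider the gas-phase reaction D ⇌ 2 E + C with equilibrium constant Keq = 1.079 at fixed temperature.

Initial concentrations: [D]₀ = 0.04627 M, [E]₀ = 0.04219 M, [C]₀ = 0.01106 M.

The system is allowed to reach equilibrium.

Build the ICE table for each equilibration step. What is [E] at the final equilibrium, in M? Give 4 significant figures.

Q₀ = 4.2548e-04 vs Keq = 1.079 ⇒ Q<K, forward
Step 1:
                   D          E          C
  I          0.04627    0.04219    0.01106
  C         -0.04535    0.09069    0.04535
  E       9.2311e-04     0.1329    0.05641
  solve Keq expr → x = 0.04535; check Q = 1.079

[E]_eq = 0.1329 M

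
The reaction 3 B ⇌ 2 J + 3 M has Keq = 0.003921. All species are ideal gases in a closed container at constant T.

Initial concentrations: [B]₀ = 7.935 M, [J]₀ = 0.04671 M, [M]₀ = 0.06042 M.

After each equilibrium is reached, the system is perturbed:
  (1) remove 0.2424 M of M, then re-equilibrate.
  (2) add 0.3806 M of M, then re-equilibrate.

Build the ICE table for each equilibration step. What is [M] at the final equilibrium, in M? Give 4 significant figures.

Q₀ = 9.6321e-10 vs Keq = 0.003921 ⇒ Q<K, forward
Step 1:
                    B           J           M
  Initial       7.935     0.04671     0.06042
  Change       -1.159       0.773       1.159
  Equil         6.776      0.8197        1.22
  solve Keq expr → x = 0.3865; check Q = 0.003921
Then remove 0.2424 M of M.
Step 2:
                    B           J           M
  Initial       6.776      0.8197      0.9775
  Change      -0.1367     0.09112      0.1367
  Equil         6.639      0.9108       1.114
  solve Keq expr → x = 0.04556; check Q = 0.003921
Then add 0.3806 M of M.
Step 3:
                    B           J           M
  Initial       6.639      0.9108       1.495
  Change         0.21       -0.14       -0.21
  Equil         6.849      0.7708       1.285
  solve Keq expr → x = -0.07001; check Q = 0.003921

[M]_eq = 1.285 M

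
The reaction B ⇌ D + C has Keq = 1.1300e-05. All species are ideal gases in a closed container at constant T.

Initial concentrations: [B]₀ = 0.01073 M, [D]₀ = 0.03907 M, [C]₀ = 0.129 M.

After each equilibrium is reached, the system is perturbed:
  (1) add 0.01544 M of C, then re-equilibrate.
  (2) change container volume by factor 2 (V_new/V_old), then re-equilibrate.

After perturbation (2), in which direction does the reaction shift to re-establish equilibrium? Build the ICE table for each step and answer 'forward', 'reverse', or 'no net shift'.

Q₀ = 0.4697 vs Keq = 1.1300e-05 ⇒ Q>K, reverse
Step 1:
                  B         D         C
  init      0.01073   0.03907     0.129
  Δ         0.03906  -0.03906  -0.03906
  eq        0.04979 6.2563e-06   0.08994
  solve Keq expr → x = -0.03906; check Q = 1.1300e-05
Then add 0.01544 M of C.
Step 2:
                  B         D         C
  init      0.04979 6.2563e-06    0.1054
  Δ       9.1655e-07 -9.1655e-07 -9.1655e-07
  eq        0.04979 5.3398e-06    0.1054
  solve Keq expr → x = -9.1655e-07; check Q = 1.1300e-05
Then change container volume by factor 2 (V_new/V_old).
Step 3:
                  B         D         C
  init       0.0249 2.6699e-06   0.05269
  Δ       -2.6690e-06 2.6690e-06 2.6690e-06
  eq        0.02489 5.3389e-06   0.05269
  solve Keq expr → x = 2.6690e-06; check Q = 1.1300e-05

Direction: forward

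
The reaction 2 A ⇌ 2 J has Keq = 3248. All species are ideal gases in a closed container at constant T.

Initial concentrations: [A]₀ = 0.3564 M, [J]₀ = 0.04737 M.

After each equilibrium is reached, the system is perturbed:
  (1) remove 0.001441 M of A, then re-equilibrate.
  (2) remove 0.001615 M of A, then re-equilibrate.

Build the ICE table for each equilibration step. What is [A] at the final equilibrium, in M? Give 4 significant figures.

Q₀ = 0.01767 vs Keq = 3248 ⇒ Q<K, forward
Step 1:
                    A           J
  I            0.3564     0.04737
  C           -0.3494      0.3494
  E          0.006963      0.3968
  solve Keq expr → x = 0.1747; check Q = 3248
Then remove 0.001441 M of A.
Step 2:
                    A           J
  I          0.005522      0.3968
  C          0.001416   -0.001416
  E          0.006938      0.3954
  solve Keq expr → x = -7.0808e-04; check Q = 3248
Then remove 0.001615 M of A.
Step 3:
                    A           J
  I          0.005323      0.3954
  C          0.001587   -0.001587
  E           0.00691      0.3938
  solve Keq expr → x = -7.9358e-04; check Q = 3248

[A]_eq = 0.00691 M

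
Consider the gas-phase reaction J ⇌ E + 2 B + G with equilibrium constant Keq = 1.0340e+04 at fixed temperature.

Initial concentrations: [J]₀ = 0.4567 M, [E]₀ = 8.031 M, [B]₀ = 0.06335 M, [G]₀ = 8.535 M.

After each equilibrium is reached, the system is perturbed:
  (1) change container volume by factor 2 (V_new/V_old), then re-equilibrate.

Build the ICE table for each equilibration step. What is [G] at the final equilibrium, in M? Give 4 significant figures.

[G]_eq = 4.495 M

Q₀ = 0.6023 vs Keq = 1.0340e+04 ⇒ Q<K, forward
Step 1:
                    J           E           B           G
  init         0.4567       8.031     0.06335       8.535
  Δ           -0.4499      0.4499      0.8997      0.4499
  eq         0.006835       8.481      0.9631       8.985
  solve Keq expr → x = 0.4499; check Q = 1.0340e+04
Then change container volume by factor 2 (V_new/V_old).
Step 2:
                    J           E           B           G
  init       0.003418        4.24      0.4815       4.492
  Δ         -0.002979    0.002979    0.005958    0.002979
  eq       4.3844e-04       4.243      0.4875       4.495
  solve Keq expr → x = 0.002979; check Q = 1.0340e+04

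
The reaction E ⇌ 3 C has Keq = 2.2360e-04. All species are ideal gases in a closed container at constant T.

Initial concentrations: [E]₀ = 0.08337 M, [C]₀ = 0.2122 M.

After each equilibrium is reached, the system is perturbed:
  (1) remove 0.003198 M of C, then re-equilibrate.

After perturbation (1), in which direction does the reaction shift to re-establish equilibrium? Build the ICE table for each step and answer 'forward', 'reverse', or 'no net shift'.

Q₀ = 0.1146 vs Keq = 2.2360e-04 ⇒ Q>K, reverse
Step 1:
                    E           C
  init        0.08337      0.2122
  Δ           0.06014     -0.1804
  eq           0.1435     0.03178
  solve Keq expr → x = -0.06014; check Q = 2.2360e-04
Then remove 0.003198 M of C.
Step 2:
                    E           C
  init         0.1435     0.02858
  Δ          -0.00104    0.003121
  eq           0.1425      0.0317
  solve Keq expr → x = 0.00104; check Q = 2.2360e-04

Direction: forward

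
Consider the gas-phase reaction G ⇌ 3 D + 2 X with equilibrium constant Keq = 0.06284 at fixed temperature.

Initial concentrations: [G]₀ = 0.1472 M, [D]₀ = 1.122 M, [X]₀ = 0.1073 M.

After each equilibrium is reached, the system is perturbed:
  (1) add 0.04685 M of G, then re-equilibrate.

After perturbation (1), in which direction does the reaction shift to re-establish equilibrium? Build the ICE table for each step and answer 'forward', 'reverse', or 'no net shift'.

Direction: forward

Q₀ = 0.1105 vs Keq = 0.06284 ⇒ Q>K, reverse
Step 1:
                  G         D         X
  init       0.1472     1.122    0.1073
  Δ         0.01008  -0.03023  -0.02015
  eq         0.1573     1.092   0.08715
  solve Keq expr → x = -0.01008; check Q = 0.06284
Then add 0.04685 M of G.
Step 2:
                  G         D         X
  init       0.2041     1.092   0.08715
  Δ       -0.004592   0.01377  0.009183
  eq         0.1995     1.106   0.09633
  solve Keq expr → x = 0.004592; check Q = 0.06284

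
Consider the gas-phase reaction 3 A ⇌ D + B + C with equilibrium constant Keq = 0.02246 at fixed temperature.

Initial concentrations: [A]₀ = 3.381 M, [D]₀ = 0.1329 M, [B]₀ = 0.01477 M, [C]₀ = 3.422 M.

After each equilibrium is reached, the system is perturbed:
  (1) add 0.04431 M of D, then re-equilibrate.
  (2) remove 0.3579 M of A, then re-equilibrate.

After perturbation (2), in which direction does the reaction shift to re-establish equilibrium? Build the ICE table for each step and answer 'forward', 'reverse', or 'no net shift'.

Direction: reverse

Q₀ = 1.7380e-04 vs Keq = 0.02246 ⇒ Q<K, forward
Step 1:
                  A         D         B         C
  Initial     3.381    0.1329   0.01477     3.422
  Change    -0.7783    0.2594    0.2594    0.2594
  Equil       2.603    0.3923    0.2742     3.681
  solve Keq expr → x = 0.2594; check Q = 0.02246
Then add 0.04431 M of D.
Step 2:
                  A         D         B         C
  Initial     2.603    0.4366    0.2742     3.681
  Change    0.03293  -0.01098  -0.01098  -0.01098
  Equil       2.636    0.4257    0.2632      3.67
  solve Keq expr → x = -0.01098; check Q = 0.02246
Then remove 0.3579 M of A.
Step 3:
                  A         D         B         C
  Initial     2.278    0.4257    0.2632      3.67
  Change     0.1225  -0.04084  -0.04084  -0.04084
  Equil         2.4    0.3848    0.2224      3.63
  solve Keq expr → x = -0.04084; check Q = 0.02246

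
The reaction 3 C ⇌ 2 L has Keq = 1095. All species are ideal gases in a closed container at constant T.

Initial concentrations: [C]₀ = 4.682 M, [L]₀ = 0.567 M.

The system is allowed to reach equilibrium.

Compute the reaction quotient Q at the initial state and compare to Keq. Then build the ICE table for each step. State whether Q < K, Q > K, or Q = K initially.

Q₀ = 0.003132 vs Keq = 1095 ⇒ Q<K, forward
Step 1:
                   C          L
  I            4.682      0.567
  C           -4.457      2.971
  E           0.2253      3.538
  solve Keq expr → x = 1.486; check Q = 1095

Q₀ = 0.003132; Q < K (proceeds forward)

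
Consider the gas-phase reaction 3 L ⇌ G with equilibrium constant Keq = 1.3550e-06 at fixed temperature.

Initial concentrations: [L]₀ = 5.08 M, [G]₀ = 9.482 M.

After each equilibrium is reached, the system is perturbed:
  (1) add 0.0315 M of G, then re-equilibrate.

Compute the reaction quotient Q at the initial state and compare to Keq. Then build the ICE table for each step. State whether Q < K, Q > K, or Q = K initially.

Q₀ = 0.07233; Q > K (proceeds reverse)

Q₀ = 0.07233 vs Keq = 1.3550e-06 ⇒ Q>K, reverse
Step 1:
                   L          G
  init          5.08      9.482
  Δ            28.29     -9.432
  eq           33.37    0.05037
  solve Keq expr → x = -9.432; check Q = 1.3550e-06
Then add 0.0315 M of G.
Step 2:
                   L          G
  init         33.37    0.08187
  Δ          0.09323   -0.03108
  eq           33.47     0.0508
  solve Keq expr → x = -0.03108; check Q = 1.3550e-06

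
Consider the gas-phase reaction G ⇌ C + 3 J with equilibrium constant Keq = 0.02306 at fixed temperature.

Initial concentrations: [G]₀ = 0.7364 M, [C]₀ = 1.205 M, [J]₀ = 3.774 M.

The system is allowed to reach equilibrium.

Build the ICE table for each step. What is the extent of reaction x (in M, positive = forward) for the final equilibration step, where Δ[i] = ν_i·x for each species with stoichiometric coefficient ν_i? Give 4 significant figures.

Q₀ = 87.96 vs Keq = 0.02306 ⇒ Q>K, reverse
Step 1:
                  G         C         J
  init       0.7364     1.205     3.774
  Δ           1.046    -1.046    -3.137
  eq          1.782    0.1592    0.6367
  solve Keq expr → x = -1.046; check Q = 0.02306

x = -1.046 M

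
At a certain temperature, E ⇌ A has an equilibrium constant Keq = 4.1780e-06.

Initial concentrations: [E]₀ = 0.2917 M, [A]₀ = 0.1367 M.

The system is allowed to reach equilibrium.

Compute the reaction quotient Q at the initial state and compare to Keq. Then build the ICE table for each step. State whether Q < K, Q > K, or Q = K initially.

Q₀ = 0.4686; Q > K (proceeds reverse)

Q₀ = 0.4686 vs Keq = 4.1780e-06 ⇒ Q>K, reverse
Step 1:
                    E           A
  I            0.2917      0.1367
  C            0.1367     -0.1367
  E            0.4284  1.7898e-06
  solve Keq expr → x = -0.1367; check Q = 4.1780e-06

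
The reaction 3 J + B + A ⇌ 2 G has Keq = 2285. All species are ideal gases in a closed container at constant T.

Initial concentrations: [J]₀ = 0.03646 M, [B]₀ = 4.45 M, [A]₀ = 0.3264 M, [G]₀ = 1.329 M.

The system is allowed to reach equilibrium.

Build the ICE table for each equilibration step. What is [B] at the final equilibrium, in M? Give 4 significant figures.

Q₀ = 2.5089e+04 vs Keq = 2285 ⇒ Q>K, reverse
Step 1:
                  J         B         A         G
  I         0.03646      4.45    0.3264     1.329
  C         0.04223   0.01408   0.01408  -0.02815
  E         0.07869     4.464    0.3405     1.301
  solve Keq expr → x = -0.01408; check Q = 2285

[B]_eq = 4.464 M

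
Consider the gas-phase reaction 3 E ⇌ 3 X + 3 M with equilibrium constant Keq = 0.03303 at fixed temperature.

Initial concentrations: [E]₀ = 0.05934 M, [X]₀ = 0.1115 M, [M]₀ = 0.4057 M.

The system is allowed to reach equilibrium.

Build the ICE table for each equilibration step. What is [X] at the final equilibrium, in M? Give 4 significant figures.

[X]_eq = 0.07898 M

Q₀ = 0.443 vs Keq = 0.03303 ⇒ Q>K, reverse
Step 1:
                   E          X          M
  I          0.05934     0.1115     0.4057
  C          0.03252   -0.03252   -0.03252
  E          0.09186    0.07898     0.3732
  solve Keq expr → x = -0.01084; check Q = 0.03303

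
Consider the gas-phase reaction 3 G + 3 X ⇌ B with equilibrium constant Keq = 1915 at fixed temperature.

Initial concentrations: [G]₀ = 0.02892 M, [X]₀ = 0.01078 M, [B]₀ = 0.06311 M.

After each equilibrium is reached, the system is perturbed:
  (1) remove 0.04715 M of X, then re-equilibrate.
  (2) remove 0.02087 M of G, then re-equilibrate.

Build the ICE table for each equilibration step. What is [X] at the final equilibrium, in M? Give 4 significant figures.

[X]_eq = 0.116 M

Q₀ = 2.0828e+09 vs Keq = 1915 ⇒ Q>K, reverse
Step 1:
                    G           X           B
  init        0.02892     0.01078     0.06311
  Δ            0.1286      0.1286    -0.04286
  eq           0.1575      0.1394     0.02025
  solve Keq expr → x = -0.04286; check Q = 1915
Then remove 0.04715 M of X.
Step 2:
                    G           X           B
  init         0.1575     0.09221     0.02025
  Δ           0.01841     0.01841   -0.006138
  eq           0.1759      0.1106     0.01411
  solve Keq expr → x = -0.006138; check Q = 1915
Then remove 0.02087 M of G.
Step 3:
                    G           X           B
  init          0.155      0.1106     0.01411
  Δ          0.005354    0.005354   -0.001785
  eq           0.1604       0.116     0.01233
  solve Keq expr → x = -0.001785; check Q = 1915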